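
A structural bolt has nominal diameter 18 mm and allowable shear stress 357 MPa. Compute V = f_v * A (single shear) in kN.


A = pi * d^2 / 4 = pi * 18^2 / 4 = 254.469 mm^2
V = f_v * A / 1000 = 357 * 254.469 / 1000
= 90.8454 kN

90.8454 kN


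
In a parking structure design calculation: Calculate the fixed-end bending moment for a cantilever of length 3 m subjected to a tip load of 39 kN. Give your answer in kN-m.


For a cantilever with a point load at the free end:
M_max = P * L = 39 * 3 = 117 kN-m

117 kN-m


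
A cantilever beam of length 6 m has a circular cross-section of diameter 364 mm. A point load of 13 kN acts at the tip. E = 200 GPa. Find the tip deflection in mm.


I = pi * d^4 / 64 = pi * 364^4 / 64 = 861738374.79 mm^4
L = 6000.0 mm, P = 13000.0 N, E = 200000.0 MPa
delta = P * L^3 / (3 * E * I)
= 13000.0 * 6000.0^3 / (3 * 200000.0 * 861738374.79)
= 5.4309 mm

5.4309 mm


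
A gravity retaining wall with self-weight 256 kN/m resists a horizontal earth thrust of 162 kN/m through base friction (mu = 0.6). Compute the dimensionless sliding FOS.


Resisting force = mu * W = 0.6 * 256 = 153.6 kN/m
FOS = Resisting / Driving = 153.6 / 162
= 0.9481 (dimensionless)

0.9481 (dimensionless)


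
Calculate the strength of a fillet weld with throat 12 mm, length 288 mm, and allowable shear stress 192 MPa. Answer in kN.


Strength = throat * length * allowable stress
= 12 * 288 * 192 N
= 663552 N
= 663.55 kN

663.55 kN


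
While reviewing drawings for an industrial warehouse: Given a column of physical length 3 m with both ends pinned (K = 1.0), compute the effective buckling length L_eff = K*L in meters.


L_eff = K * L
= 1.0 * 3
= 3.0 m

3.0 m


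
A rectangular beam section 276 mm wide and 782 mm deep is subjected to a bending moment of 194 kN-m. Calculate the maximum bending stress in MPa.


I = b * h^3 / 12 = 276 * 782^3 / 12 = 10998870664.0 mm^4
y = h / 2 = 782 / 2 = 391.0 mm
M = 194 kN-m = 194000000.0 N-mm
sigma = M * y / I = 194000000.0 * 391.0 / 10998870664.0
= 6.9 MPa

6.9 MPa


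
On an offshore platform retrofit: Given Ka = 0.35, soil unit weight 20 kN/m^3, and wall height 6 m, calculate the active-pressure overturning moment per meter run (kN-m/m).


Pa = 0.5 * Ka * gamma * H^2
= 0.5 * 0.35 * 20 * 6^2
= 126.0 kN/m
Arm = H / 3 = 6 / 3 = 2.0 m
Mo = Pa * arm = Pa * H / 3 = 126.0 * 6 / 3 = 252.0 kN-m/m

252.0 kN-m/m


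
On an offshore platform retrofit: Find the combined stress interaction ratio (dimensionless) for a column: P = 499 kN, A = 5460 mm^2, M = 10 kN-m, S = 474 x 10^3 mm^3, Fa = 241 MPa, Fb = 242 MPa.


f_a = P / A = 499000.0 / 5460 = 91.3919 MPa
f_b = M / S = 10000000.0 / 474000.0 = 21.097 MPa
Ratio = f_a / Fa + f_b / Fb
= 91.3919 / 241 + 21.097 / 242
= 0.4664 (dimensionless)

0.4664 (dimensionless)


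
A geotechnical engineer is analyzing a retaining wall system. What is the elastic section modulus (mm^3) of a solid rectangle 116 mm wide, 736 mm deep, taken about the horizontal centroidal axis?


S = b * h^2 / 6
= 116 * 736^2 / 6
= 116 * 541696 / 6
= 10472789.33 mm^3

10472789.33 mm^3


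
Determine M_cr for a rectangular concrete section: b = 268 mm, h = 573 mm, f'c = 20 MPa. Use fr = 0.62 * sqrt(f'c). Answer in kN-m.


fr = 0.62 * sqrt(20) = 0.62 * 4.4721 = 2.7727 MPa
I = 268 * 573^3 / 12 = 4201626213.0 mm^4
y_t = 286.5 mm
M_cr = fr * I / y_t = 2.7727 * 4201626213.0 / 286.5 N-mm
= 40.663 kN-m

40.663 kN-m


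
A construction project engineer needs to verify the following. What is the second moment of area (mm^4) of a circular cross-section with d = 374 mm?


r = d / 2 = 374 / 2 = 187.0 mm
I = pi * r^4 / 4 = pi * 187.0^4 / 4
= 960409190.91 mm^4

960409190.91 mm^4


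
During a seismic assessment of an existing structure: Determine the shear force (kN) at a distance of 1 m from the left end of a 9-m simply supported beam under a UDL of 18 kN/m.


R_A = w * L / 2 = 18 * 9 / 2 = 81.0 kN
V(x) = R_A - w * x = 81.0 - 18 * 1
= 63.0 kN

63.0 kN


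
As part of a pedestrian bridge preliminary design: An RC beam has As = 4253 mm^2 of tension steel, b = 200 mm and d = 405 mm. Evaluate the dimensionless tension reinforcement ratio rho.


rho = As / (b * d)
= 4253 / (200 * 405)
= 4253 / 81000
= 0.052506 (dimensionless)

0.052506 (dimensionless)


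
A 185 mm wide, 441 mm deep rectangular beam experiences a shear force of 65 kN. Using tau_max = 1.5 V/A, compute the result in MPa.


A = b * h = 185 * 441 = 81585 mm^2
V = 65 kN = 65000.0 N
tau_max = 1.5 * V / A = 1.5 * 65000.0 / 81585
= 1.1951 MPa

1.1951 MPa


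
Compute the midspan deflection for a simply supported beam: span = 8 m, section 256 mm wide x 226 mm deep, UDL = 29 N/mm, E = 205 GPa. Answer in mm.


I = 256 * 226^3 / 12 = 246254421.33 mm^4
L = 8000.0 mm, w = 29 N/mm, E = 205000.0 MPa
delta = 5 * w * L^4 / (384 * E * I)
= 5 * 29 * 8000.0^4 / (384 * 205000.0 * 246254421.33)
= 30.6379 mm

30.6379 mm


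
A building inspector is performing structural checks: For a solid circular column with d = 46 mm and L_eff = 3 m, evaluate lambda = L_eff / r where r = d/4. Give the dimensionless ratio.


Radius of gyration r = d / 4 = 46 / 4 = 11.5 mm
L_eff = 3000.0 mm
Slenderness ratio = L / r = 3000.0 / 11.5 = 260.87 (dimensionless)

260.87 (dimensionless)


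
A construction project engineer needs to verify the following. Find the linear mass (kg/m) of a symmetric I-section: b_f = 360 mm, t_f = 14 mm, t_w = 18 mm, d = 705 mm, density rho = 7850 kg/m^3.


A_flanges = 2 * 360 * 14 = 10080 mm^2
A_web = (705 - 2 * 14) * 18 = 12186 mm^2
A_total = 10080 + 12186 = 22266 mm^2 = 0.022266 m^2
Weight = rho * A = 7850 * 0.022266 = 174.7881 kg/m

174.7881 kg/m


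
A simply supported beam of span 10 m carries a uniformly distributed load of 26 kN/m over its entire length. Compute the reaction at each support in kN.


Total load = w * L = 26 * 10 = 260 kN
By symmetry, each reaction R = total / 2 = 260 / 2 = 130.0 kN

130.0 kN


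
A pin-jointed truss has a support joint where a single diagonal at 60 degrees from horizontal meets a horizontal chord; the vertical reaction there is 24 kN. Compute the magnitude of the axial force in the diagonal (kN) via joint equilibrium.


At the joint, only the diagonal has a vertical component, so vertical equilibrium gives:
F * sin(60) = 24
F = 24 / sin(60)
= 24 / 0.866025
= 27.71 kN

27.71 kN


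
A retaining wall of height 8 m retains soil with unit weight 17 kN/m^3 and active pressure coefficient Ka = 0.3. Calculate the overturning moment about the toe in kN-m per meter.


Pa = 0.5 * Ka * gamma * H^2
= 0.5 * 0.3 * 17 * 8^2
= 163.2 kN/m
Arm = H / 3 = 8 / 3 = 2.6667 m
Mo = Pa * arm = Pa * H / 3 = 163.2 * 8 / 3 = 435.2 kN-m/m

435.2 kN-m/m


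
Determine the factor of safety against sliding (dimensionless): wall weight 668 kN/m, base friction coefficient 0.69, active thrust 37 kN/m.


Resisting force = mu * W = 0.69 * 668 = 460.92 kN/m
FOS = Resisting / Driving = 460.92 / 37
= 12.4573 (dimensionless)

12.4573 (dimensionless)


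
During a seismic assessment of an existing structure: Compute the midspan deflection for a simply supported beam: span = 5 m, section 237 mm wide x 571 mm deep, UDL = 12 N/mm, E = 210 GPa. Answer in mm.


I = 237 * 571^3 / 12 = 3676845867.25 mm^4
L = 5000.0 mm, w = 12 N/mm, E = 210000.0 MPa
delta = 5 * w * L^4 / (384 * E * I)
= 5 * 12 * 5000.0^4 / (384 * 210000.0 * 3676845867.25)
= 0.1265 mm

0.1265 mm


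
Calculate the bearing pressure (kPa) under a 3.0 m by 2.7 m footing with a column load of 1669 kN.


A = 3.0 * 2.7 = 8.1 m^2
q = P / A = 1669 / 8.1
= 206.0494 kPa

206.0494 kPa


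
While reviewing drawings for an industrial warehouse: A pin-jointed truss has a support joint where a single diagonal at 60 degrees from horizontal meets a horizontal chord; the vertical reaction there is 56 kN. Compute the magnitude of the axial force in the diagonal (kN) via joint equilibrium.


At the joint, only the diagonal has a vertical component, so vertical equilibrium gives:
F * sin(60) = 56
F = 56 / sin(60)
= 56 / 0.866025
= 64.66 kN

64.66 kN


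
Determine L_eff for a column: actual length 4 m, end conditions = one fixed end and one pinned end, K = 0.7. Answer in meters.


L_eff = K * L
= 0.7 * 4
= 2.8 m

2.8 m


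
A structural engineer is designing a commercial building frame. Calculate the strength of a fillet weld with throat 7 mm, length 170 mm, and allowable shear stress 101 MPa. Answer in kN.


Strength = throat * length * allowable stress
= 7 * 170 * 101 N
= 120190 N
= 120.19 kN

120.19 kN


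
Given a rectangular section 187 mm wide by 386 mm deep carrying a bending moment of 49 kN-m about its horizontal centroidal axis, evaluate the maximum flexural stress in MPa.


I = b * h^3 / 12 = 187 * 386^3 / 12 = 896235772.67 mm^4
y = h / 2 = 386 / 2 = 193.0 mm
M = 49 kN-m = 49000000.0 N-mm
sigma = M * y / I = 49000000.0 * 193.0 / 896235772.67
= 10.55 MPa

10.55 MPa


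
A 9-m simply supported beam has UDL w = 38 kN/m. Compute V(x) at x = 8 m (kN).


R_A = w * L / 2 = 38 * 9 / 2 = 171.0 kN
V(x) = R_A - w * x = 171.0 - 38 * 8
= -133.0 kN

-133.0 kN


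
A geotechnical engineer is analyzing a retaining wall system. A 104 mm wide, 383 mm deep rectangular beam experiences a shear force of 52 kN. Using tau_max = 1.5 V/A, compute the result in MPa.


A = b * h = 104 * 383 = 39832 mm^2
V = 52 kN = 52000.0 N
tau_max = 1.5 * V / A = 1.5 * 52000.0 / 39832
= 1.9582 MPa

1.9582 MPa


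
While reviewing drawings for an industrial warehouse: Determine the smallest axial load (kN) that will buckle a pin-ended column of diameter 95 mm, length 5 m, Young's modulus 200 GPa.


I = pi * d^4 / 64 = 3998198.21 mm^4
L = 5000.0 mm
P_cr = pi^2 * E * I / L^2
= 9.8696 * 200000.0 * 3998198.21 / 5000.0^2
= 315685.08 N = 315.6851 kN

315.6851 kN


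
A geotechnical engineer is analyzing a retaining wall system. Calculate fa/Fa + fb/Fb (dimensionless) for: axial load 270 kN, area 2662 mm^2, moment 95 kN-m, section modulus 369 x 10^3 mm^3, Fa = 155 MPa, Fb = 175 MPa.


f_a = P / A = 270000.0 / 2662 = 101.4275 MPa
f_b = M / S = 95000000.0 / 369000.0 = 257.4526 MPa
Ratio = f_a / Fa + f_b / Fb
= 101.4275 / 155 + 257.4526 / 175
= 2.1255 (dimensionless)

2.1255 (dimensionless)


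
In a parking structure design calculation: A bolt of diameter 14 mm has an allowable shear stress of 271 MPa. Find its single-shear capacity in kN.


A = pi * d^2 / 4 = pi * 14^2 / 4 = 153.938 mm^2
V = f_v * A / 1000 = 271 * 153.938 / 1000
= 41.7172 kN

41.7172 kN


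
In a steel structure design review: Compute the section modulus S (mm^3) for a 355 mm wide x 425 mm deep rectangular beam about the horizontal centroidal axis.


S = b * h^2 / 6
= 355 * 425^2 / 6
= 355 * 180625 / 6
= 10686979.17 mm^3

10686979.17 mm^3


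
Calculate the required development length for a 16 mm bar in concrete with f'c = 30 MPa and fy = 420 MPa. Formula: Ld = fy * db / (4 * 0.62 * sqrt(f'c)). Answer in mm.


Ld = (fy * db) / (4 * 0.62 * sqrt(f'c))
= (420 * 16) / (4 * 0.62 * sqrt(30))
= 6720 / 13.5835
= 494.72 mm

494.72 mm


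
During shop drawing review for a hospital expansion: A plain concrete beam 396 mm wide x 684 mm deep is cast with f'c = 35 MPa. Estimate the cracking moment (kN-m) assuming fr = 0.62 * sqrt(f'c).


fr = 0.62 * sqrt(35) = 0.62 * 5.9161 = 3.668 MPa
I = 396 * 684^3 / 12 = 10560445632.0 mm^4
y_t = 342.0 mm
M_cr = fr * I / y_t = 3.668 * 10560445632.0 / 342.0 N-mm
= 113.2614 kN-m

113.2614 kN-m


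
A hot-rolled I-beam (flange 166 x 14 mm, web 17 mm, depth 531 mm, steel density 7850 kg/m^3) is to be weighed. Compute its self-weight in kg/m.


A_flanges = 2 * 166 * 14 = 4648 mm^2
A_web = (531 - 2 * 14) * 17 = 8551 mm^2
A_total = 4648 + 8551 = 13199 mm^2 = 0.013199 m^2
Weight = rho * A = 7850 * 0.013199 = 103.6121 kg/m

103.6121 kg/m


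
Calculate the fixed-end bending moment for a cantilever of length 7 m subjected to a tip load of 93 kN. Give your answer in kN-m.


For a cantilever with a point load at the free end:
M_max = P * L = 93 * 7 = 651 kN-m

651 kN-m


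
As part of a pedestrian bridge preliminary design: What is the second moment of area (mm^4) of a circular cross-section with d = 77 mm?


r = d / 2 = 77 / 2 = 38.5 mm
I = pi * r^4 / 4 = pi * 38.5^4 / 4
= 1725570.86 mm^4

1725570.86 mm^4


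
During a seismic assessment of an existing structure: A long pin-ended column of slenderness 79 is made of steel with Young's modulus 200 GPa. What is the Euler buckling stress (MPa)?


sigma_cr = pi^2 * E / lambda^2
= 9.8696 * 200000.0 / 79^2
= 9.8696 * 200000.0 / 6241
= 316.2828 MPa

316.2828 MPa


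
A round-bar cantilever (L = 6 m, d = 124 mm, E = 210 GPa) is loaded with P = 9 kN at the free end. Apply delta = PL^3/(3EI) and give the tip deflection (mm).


I = pi * d^4 / 64 = pi * 124^4 / 64 = 11605307.16 mm^4
L = 6000.0 mm, P = 9000.0 N, E = 210000.0 MPa
delta = P * L^3 / (3 * E * I)
= 9000.0 * 6000.0^3 / (3 * 210000.0 * 11605307.16)
= 265.8882 mm

265.8882 mm


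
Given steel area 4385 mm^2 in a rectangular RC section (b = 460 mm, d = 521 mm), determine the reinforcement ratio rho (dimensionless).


rho = As / (b * d)
= 4385 / (460 * 521)
= 4385 / 239660
= 0.018297 (dimensionless)

0.018297 (dimensionless)


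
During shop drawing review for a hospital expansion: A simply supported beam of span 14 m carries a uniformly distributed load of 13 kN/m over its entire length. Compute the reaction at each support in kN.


Total load = w * L = 13 * 14 = 182 kN
By symmetry, each reaction R = total / 2 = 182 / 2 = 91.0 kN

91.0 kN


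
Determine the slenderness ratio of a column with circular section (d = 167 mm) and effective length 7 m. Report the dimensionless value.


Radius of gyration r = d / 4 = 167 / 4 = 41.75 mm
L_eff = 7000.0 mm
Slenderness ratio = L / r = 7000.0 / 41.75 = 167.66 (dimensionless)

167.66 (dimensionless)


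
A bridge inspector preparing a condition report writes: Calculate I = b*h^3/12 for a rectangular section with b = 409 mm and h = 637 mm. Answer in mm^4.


I = b * h^3 / 12
= 409 * 637^3 / 12
= 409 * 258474853 / 12
= 8809684573.08 mm^4

8809684573.08 mm^4


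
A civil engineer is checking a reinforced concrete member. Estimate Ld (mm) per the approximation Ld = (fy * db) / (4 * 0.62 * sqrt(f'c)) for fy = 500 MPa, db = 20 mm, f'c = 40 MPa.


Ld = (fy * db) / (4 * 0.62 * sqrt(f'c))
= (500 * 20) / (4 * 0.62 * sqrt(40))
= 10000 / 15.6849
= 637.56 mm

637.56 mm


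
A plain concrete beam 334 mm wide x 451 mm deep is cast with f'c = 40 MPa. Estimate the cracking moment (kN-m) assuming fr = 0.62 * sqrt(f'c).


fr = 0.62 * sqrt(40) = 0.62 * 6.3246 = 3.9212 MPa
I = 334 * 451^3 / 12 = 2553258852.83 mm^4
y_t = 225.5 mm
M_cr = fr * I / y_t = 3.9212 * 2553258852.83 / 225.5 N-mm
= 44.3987 kN-m

44.3987 kN-m


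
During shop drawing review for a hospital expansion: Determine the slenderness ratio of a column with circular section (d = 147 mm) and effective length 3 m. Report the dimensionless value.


Radius of gyration r = d / 4 = 147 / 4 = 36.75 mm
L_eff = 3000.0 mm
Slenderness ratio = L / r = 3000.0 / 36.75 = 81.63 (dimensionless)

81.63 (dimensionless)


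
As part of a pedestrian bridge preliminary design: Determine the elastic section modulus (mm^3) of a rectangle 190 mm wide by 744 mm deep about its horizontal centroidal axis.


S = b * h^2 / 6
= 190 * 744^2 / 6
= 190 * 553536 / 6
= 17528640.0 mm^3

17528640.0 mm^3


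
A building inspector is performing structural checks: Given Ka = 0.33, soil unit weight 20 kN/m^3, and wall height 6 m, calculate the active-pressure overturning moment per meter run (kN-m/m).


Pa = 0.5 * Ka * gamma * H^2
= 0.5 * 0.33 * 20 * 6^2
= 118.8 kN/m
Arm = H / 3 = 6 / 3 = 2.0 m
Mo = Pa * arm = Pa * H / 3 = 118.8 * 6 / 3 = 237.6 kN-m/m

237.6 kN-m/m


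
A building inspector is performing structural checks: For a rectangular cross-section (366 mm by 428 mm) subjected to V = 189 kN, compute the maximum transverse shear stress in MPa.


A = b * h = 366 * 428 = 156648 mm^2
V = 189 kN = 189000.0 N
tau_max = 1.5 * V / A = 1.5 * 189000.0 / 156648
= 1.8098 MPa

1.8098 MPa


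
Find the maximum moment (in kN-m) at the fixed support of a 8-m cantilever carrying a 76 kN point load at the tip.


For a cantilever with a point load at the free end:
M_max = P * L = 76 * 8 = 608 kN-m

608 kN-m


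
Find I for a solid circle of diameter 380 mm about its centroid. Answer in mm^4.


r = d / 2 = 380 / 2 = 190.0 mm
I = pi * r^4 / 4 = pi * 190.0^4 / 4
= 1023538740.52 mm^4

1023538740.52 mm^4


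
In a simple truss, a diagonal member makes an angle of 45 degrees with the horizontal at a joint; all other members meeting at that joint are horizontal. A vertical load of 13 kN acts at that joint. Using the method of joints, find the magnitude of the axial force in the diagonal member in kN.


At the joint, only the diagonal has a vertical component, so vertical equilibrium gives:
F * sin(45) = 13
F = 13 / sin(45)
= 13 / 0.707107
= 18.38 kN

18.38 kN


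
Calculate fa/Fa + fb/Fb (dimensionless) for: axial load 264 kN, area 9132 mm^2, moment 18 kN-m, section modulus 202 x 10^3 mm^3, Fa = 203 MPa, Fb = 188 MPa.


f_a = P / A = 264000.0 / 9132 = 28.9093 MPa
f_b = M / S = 18000000.0 / 202000.0 = 89.1089 MPa
Ratio = f_a / Fa + f_b / Fb
= 28.9093 / 203 + 89.1089 / 188
= 0.6164 (dimensionless)

0.6164 (dimensionless)


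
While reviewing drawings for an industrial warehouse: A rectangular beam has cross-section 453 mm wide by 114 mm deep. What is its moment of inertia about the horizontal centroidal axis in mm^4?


I = b * h^3 / 12
= 453 * 114^3 / 12
= 453 * 1481544 / 12
= 55928286.0 mm^4

55928286.0 mm^4


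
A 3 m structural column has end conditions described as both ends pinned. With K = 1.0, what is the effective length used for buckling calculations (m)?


L_eff = K * L
= 1.0 * 3
= 3.0 m

3.0 m


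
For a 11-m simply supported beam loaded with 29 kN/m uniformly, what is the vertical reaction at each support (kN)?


Total load = w * L = 29 * 11 = 319 kN
By symmetry, each reaction R = total / 2 = 319 / 2 = 159.5 kN

159.5 kN


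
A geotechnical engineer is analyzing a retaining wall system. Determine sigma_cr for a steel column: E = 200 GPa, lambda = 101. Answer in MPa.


sigma_cr = pi^2 * E / lambda^2
= 9.8696 * 200000.0 / 101^2
= 9.8696 * 200000.0 / 10201
= 193.5027 MPa

193.5027 MPa


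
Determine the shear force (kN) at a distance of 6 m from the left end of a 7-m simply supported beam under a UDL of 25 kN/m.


R_A = w * L / 2 = 25 * 7 / 2 = 87.5 kN
V(x) = R_A - w * x = 87.5 - 25 * 6
= -62.5 kN

-62.5 kN


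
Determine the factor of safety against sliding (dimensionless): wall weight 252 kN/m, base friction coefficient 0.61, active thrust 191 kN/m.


Resisting force = mu * W = 0.61 * 252 = 153.72 kN/m
FOS = Resisting / Driving = 153.72 / 191
= 0.8048 (dimensionless)

0.8048 (dimensionless)


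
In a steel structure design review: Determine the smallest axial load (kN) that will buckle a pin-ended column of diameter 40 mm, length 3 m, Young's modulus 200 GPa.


I = pi * d^4 / 64 = 125663.71 mm^4
L = 3000.0 mm
P_cr = pi^2 * E * I / L^2
= 9.8696 * 200000.0 * 125663.71 / 3000.0^2
= 27561.13 N = 27.5611 kN

27.5611 kN


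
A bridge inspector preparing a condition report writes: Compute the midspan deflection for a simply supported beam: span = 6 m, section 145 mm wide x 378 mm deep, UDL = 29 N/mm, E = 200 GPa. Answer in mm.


I = 145 * 378^3 / 12 = 652622670.0 mm^4
L = 6000.0 mm, w = 29 N/mm, E = 200000.0 MPa
delta = 5 * w * L^4 / (384 * E * I)
= 5 * 29 * 6000.0^4 / (384 * 200000.0 * 652622670.0)
= 3.7493 mm

3.7493 mm


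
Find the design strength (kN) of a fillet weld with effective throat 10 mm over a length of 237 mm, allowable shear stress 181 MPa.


Strength = throat * length * allowable stress
= 10 * 237 * 181 N
= 428970 N
= 428.97 kN

428.97 kN


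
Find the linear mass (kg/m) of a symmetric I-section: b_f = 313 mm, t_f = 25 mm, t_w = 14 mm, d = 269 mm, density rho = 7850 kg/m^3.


A_flanges = 2 * 313 * 25 = 15650 mm^2
A_web = (269 - 2 * 25) * 14 = 3066 mm^2
A_total = 15650 + 3066 = 18716 mm^2 = 0.018716 m^2
Weight = rho * A = 7850 * 0.018716 = 146.9206 kg/m

146.9206 kg/m


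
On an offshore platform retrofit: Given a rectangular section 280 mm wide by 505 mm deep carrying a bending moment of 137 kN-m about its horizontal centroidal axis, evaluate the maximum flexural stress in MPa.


I = b * h^3 / 12 = 280 * 505^3 / 12 = 3005044583.33 mm^4
y = h / 2 = 505 / 2 = 252.5 mm
M = 137 kN-m = 137000000.0 N-mm
sigma = M * y / I = 137000000.0 * 252.5 / 3005044583.33
= 11.51 MPa

11.51 MPa


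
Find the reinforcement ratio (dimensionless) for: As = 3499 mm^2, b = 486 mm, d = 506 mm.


rho = As / (b * d)
= 3499 / (486 * 506)
= 3499 / 245916
= 0.014228 (dimensionless)

0.014228 (dimensionless)


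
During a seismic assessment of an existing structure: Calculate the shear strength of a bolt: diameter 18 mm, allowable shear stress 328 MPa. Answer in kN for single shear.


A = pi * d^2 / 4 = pi * 18^2 / 4 = 254.469 mm^2
V = f_v * A / 1000 = 328 * 254.469 / 1000
= 83.4658 kN

83.4658 kN


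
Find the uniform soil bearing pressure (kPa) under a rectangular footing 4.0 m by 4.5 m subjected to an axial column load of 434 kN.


A = 4.0 * 4.5 = 18.0 m^2
q = P / A = 434 / 18.0
= 24.1111 kPa

24.1111 kPa


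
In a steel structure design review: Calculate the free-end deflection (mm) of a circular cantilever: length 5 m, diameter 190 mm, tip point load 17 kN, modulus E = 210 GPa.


I = pi * d^4 / 64 = pi * 190^4 / 64 = 63971171.28 mm^4
L = 5000.0 mm, P = 17000.0 N, E = 210000.0 MPa
delta = P * L^3 / (3 * E * I)
= 17000.0 * 5000.0^3 / (3 * 210000.0 * 63971171.28)
= 52.7271 mm

52.7271 mm


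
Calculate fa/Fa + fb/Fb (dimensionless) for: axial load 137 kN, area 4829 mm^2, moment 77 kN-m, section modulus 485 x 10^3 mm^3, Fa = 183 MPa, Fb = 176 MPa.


f_a = P / A = 137000.0 / 4829 = 28.3703 MPa
f_b = M / S = 77000000.0 / 485000.0 = 158.7629 MPa
Ratio = f_a / Fa + f_b / Fb
= 28.3703 / 183 + 158.7629 / 176
= 1.0571 (dimensionless)

1.0571 (dimensionless)


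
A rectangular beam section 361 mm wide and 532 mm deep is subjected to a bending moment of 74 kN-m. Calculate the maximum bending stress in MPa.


I = b * h^3 / 12 = 361 * 532^3 / 12 = 4529610437.33 mm^4
y = h / 2 = 532 / 2 = 266.0 mm
M = 74 kN-m = 74000000.0 N-mm
sigma = M * y / I = 74000000.0 * 266.0 / 4529610437.33
= 4.35 MPa

4.35 MPa


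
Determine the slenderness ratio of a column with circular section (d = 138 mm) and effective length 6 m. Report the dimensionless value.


Radius of gyration r = d / 4 = 138 / 4 = 34.5 mm
L_eff = 6000.0 mm
Slenderness ratio = L / r = 6000.0 / 34.5 = 173.91 (dimensionless)

173.91 (dimensionless)


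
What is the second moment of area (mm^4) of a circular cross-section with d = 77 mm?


r = d / 2 = 77 / 2 = 38.5 mm
I = pi * r^4 / 4 = pi * 38.5^4 / 4
= 1725570.86 mm^4

1725570.86 mm^4


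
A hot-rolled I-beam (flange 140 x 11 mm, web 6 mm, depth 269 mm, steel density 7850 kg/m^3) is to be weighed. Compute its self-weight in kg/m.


A_flanges = 2 * 140 * 11 = 3080 mm^2
A_web = (269 - 2 * 11) * 6 = 1482 mm^2
A_total = 3080 + 1482 = 4562 mm^2 = 0.004562 m^2
Weight = rho * A = 7850 * 0.004562 = 35.8117 kg/m

35.8117 kg/m


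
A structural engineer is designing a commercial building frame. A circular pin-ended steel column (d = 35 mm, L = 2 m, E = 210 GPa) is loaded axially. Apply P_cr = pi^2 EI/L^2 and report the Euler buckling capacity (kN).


I = pi * d^4 / 64 = 73661.76 mm^4
L = 2000.0 mm
P_cr = pi^2 * E * I / L^2
= 9.8696 * 210000.0 * 73661.76 / 2000.0^2
= 38168.15 N = 38.1682 kN

38.1682 kN


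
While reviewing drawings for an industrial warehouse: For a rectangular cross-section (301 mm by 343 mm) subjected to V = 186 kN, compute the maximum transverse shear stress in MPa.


A = b * h = 301 * 343 = 103243 mm^2
V = 186 kN = 186000.0 N
tau_max = 1.5 * V / A = 1.5 * 186000.0 / 103243
= 2.7024 MPa

2.7024 MPa


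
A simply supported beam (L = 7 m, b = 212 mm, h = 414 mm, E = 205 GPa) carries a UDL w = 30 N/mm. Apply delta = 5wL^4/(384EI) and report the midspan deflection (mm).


I = 212 * 414^3 / 12 = 1253590344.0 mm^4
L = 7000.0 mm, w = 30 N/mm, E = 205000.0 MPa
delta = 5 * w * L^4 / (384 * E * I)
= 5 * 30 * 7000.0^4 / (384 * 205000.0 * 1253590344.0)
= 3.6496 mm

3.6496 mm


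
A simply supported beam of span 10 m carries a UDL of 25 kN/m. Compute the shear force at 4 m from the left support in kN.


R_A = w * L / 2 = 25 * 10 / 2 = 125.0 kN
V(x) = R_A - w * x = 125.0 - 25 * 4
= 25.0 kN

25.0 kN


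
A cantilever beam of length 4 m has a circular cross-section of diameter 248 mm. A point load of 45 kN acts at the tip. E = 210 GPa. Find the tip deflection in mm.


I = pi * d^4 / 64 = pi * 248^4 / 64 = 185684914.5 mm^4
L = 4000.0 mm, P = 45000.0 N, E = 210000.0 MPa
delta = P * L^3 / (3 * E * I)
= 45000.0 * 4000.0^3 / (3 * 210000.0 * 185684914.5)
= 24.6193 mm

24.6193 mm


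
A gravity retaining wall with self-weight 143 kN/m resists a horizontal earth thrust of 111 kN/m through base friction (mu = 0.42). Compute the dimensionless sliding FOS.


Resisting force = mu * W = 0.42 * 143 = 60.06 kN/m
FOS = Resisting / Driving = 60.06 / 111
= 0.5411 (dimensionless)

0.5411 (dimensionless)


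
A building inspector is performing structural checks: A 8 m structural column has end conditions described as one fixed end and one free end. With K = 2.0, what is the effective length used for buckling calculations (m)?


L_eff = K * L
= 2.0 * 8
= 16.0 m

16.0 m


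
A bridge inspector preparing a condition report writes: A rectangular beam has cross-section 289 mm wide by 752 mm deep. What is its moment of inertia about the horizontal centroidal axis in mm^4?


I = b * h^3 / 12
= 289 * 752^3 / 12
= 289 * 425259008 / 12
= 10241654442.67 mm^4

10241654442.67 mm^4


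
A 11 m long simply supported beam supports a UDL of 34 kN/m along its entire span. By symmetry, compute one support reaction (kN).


Total load = w * L = 34 * 11 = 374 kN
By symmetry, each reaction R = total / 2 = 374 / 2 = 187.0 kN

187.0 kN


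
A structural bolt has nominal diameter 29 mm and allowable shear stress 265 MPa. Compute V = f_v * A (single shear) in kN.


A = pi * d^2 / 4 = pi * 29^2 / 4 = 660.5199 mm^2
V = f_v * A / 1000 = 265 * 660.5199 / 1000
= 175.0378 kN

175.0378 kN


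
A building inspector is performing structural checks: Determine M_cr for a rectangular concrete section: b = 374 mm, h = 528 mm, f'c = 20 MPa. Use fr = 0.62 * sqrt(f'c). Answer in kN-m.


fr = 0.62 * sqrt(20) = 0.62 * 4.4721 = 2.7727 MPa
I = 374 * 528^3 / 12 = 4587669504.0 mm^4
y_t = 264.0 mm
M_cr = fr * I / y_t = 2.7727 * 4587669504.0 / 264.0 N-mm
= 48.1831 kN-m

48.1831 kN-m


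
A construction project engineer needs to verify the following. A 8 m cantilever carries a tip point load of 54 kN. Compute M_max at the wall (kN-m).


For a cantilever with a point load at the free end:
M_max = P * L = 54 * 8 = 432 kN-m

432 kN-m


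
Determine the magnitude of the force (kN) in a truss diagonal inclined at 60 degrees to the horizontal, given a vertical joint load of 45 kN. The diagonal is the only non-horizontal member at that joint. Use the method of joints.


At the joint, only the diagonal has a vertical component, so vertical equilibrium gives:
F * sin(60) = 45
F = 45 / sin(60)
= 45 / 0.866025
= 51.96 kN

51.96 kN


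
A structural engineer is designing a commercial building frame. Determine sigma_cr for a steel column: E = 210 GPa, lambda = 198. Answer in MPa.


sigma_cr = pi^2 * E / lambda^2
= 9.8696 * 210000.0 / 198^2
= 9.8696 * 210000.0 / 39204
= 52.8675 MPa

52.8675 MPa


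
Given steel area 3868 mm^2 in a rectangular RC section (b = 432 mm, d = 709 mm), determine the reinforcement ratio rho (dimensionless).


rho = As / (b * d)
= 3868 / (432 * 709)
= 3868 / 306288
= 0.012629 (dimensionless)

0.012629 (dimensionless)


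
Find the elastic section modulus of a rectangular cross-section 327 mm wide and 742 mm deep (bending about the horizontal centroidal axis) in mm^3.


S = b * h^2 / 6
= 327 * 742^2 / 6
= 327 * 550564 / 6
= 30005738.0 mm^3

30005738.0 mm^3


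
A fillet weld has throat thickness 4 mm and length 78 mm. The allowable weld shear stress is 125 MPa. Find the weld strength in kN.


Strength = throat * length * allowable stress
= 4 * 78 * 125 N
= 39000 N
= 39.0 kN

39.0 kN


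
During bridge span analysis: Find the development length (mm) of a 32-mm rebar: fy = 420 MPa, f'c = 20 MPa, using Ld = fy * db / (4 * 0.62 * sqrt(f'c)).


Ld = (fy * db) / (4 * 0.62 * sqrt(f'c))
= (420 * 32) / (4 * 0.62 * sqrt(20))
= 13440 / 11.0909
= 1211.8 mm

1211.8 mm


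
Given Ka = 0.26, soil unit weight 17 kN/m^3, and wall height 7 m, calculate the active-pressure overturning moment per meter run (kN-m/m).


Pa = 0.5 * Ka * gamma * H^2
= 0.5 * 0.26 * 17 * 7^2
= 108.29 kN/m
Arm = H / 3 = 7 / 3 = 2.3333 m
Mo = Pa * arm = Pa * H / 3 = 108.29 * 7 / 3 = 252.6767 kN-m/m

252.6767 kN-m/m


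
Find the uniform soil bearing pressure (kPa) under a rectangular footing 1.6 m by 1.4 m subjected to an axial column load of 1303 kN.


A = 1.6 * 1.4 = 2.24 m^2
q = P / A = 1303 / 2.24
= 581.6964 kPa

581.6964 kPa


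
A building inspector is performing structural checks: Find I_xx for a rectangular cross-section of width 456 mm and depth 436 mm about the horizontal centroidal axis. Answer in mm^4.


I = b * h^3 / 12
= 456 * 436^3 / 12
= 456 * 82881856 / 12
= 3149510528.0 mm^4

3149510528.0 mm^4


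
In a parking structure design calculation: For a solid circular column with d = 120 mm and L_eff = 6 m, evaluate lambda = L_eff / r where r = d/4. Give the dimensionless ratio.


Radius of gyration r = d / 4 = 120 / 4 = 30.0 mm
L_eff = 6000.0 mm
Slenderness ratio = L / r = 6000.0 / 30.0 = 200.0 (dimensionless)

200.0 (dimensionless)


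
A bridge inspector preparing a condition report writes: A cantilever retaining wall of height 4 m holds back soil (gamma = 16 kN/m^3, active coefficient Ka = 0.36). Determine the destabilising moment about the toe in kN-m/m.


Pa = 0.5 * Ka * gamma * H^2
= 0.5 * 0.36 * 16 * 4^2
= 46.08 kN/m
Arm = H / 3 = 4 / 3 = 1.3333 m
Mo = Pa * arm = Pa * H / 3 = 46.08 * 4 / 3 = 61.44 kN-m/m

61.44 kN-m/m


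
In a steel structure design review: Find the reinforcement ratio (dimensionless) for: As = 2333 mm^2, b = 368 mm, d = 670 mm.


rho = As / (b * d)
= 2333 / (368 * 670)
= 2333 / 246560
= 0.009462 (dimensionless)

0.009462 (dimensionless)


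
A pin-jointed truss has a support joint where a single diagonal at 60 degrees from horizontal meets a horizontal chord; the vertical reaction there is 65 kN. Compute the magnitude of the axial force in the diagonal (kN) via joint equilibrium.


At the joint, only the diagonal has a vertical component, so vertical equilibrium gives:
F * sin(60) = 65
F = 65 / sin(60)
= 65 / 0.866025
= 75.06 kN

75.06 kN


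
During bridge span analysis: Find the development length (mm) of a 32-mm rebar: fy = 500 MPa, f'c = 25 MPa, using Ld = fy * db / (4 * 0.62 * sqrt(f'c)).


Ld = (fy * db) / (4 * 0.62 * sqrt(f'c))
= (500 * 32) / (4 * 0.62 * sqrt(25))
= 16000 / 12.4
= 1290.32 mm

1290.32 mm


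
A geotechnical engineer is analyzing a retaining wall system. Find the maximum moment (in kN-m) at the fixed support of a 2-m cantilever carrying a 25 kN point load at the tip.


For a cantilever with a point load at the free end:
M_max = P * L = 25 * 2 = 50 kN-m

50 kN-m


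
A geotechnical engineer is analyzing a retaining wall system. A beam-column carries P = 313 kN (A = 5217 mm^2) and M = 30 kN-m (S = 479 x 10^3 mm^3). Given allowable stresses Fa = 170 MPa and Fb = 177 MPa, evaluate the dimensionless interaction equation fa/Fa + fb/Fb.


f_a = P / A = 313000.0 / 5217 = 59.9962 MPa
f_b = M / S = 30000000.0 / 479000.0 = 62.6305 MPa
Ratio = f_a / Fa + f_b / Fb
= 59.9962 / 170 + 62.6305 / 177
= 0.7068 (dimensionless)

0.7068 (dimensionless)


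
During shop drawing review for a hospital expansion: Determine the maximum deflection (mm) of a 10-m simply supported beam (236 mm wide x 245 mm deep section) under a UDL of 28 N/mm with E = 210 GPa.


I = 236 * 245^3 / 12 = 289220458.33 mm^4
L = 10000.0 mm, w = 28 N/mm, E = 210000.0 MPa
delta = 5 * w * L^4 / (384 * E * I)
= 5 * 28 * 10000.0^4 / (384 * 210000.0 * 289220458.33)
= 60.0273 mm

60.0273 mm


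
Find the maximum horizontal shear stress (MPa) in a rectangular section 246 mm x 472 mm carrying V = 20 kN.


A = b * h = 246 * 472 = 116112 mm^2
V = 20 kN = 20000.0 N
tau_max = 1.5 * V / A = 1.5 * 20000.0 / 116112
= 0.2584 MPa

0.2584 MPa


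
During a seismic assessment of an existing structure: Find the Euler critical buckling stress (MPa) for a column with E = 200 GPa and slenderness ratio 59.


sigma_cr = pi^2 * E / lambda^2
= 9.8696 * 200000.0 / 59^2
= 9.8696 * 200000.0 / 3481
= 567.0557 MPa

567.0557 MPa


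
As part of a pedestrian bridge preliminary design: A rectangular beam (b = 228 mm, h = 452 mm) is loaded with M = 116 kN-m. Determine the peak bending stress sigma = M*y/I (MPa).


I = b * h^3 / 12 = 228 * 452^3 / 12 = 1754562752.0 mm^4
y = h / 2 = 452 / 2 = 226.0 mm
M = 116 kN-m = 116000000.0 N-mm
sigma = M * y / I = 116000000.0 * 226.0 / 1754562752.0
= 14.94 MPa

14.94 MPa


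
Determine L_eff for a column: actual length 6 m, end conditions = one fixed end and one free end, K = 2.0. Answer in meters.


L_eff = K * L
= 2.0 * 6
= 12.0 m

12.0 m


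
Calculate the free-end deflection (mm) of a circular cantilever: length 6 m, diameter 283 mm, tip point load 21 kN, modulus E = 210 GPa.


I = pi * d^4 / 64 = pi * 283^4 / 64 = 314858658.55 mm^4
L = 6000.0 mm, P = 21000.0 N, E = 210000.0 MPa
delta = P * L^3 / (3 * E * I)
= 21000.0 * 6000.0^3 / (3 * 210000.0 * 314858658.55)
= 22.8674 mm

22.8674 mm


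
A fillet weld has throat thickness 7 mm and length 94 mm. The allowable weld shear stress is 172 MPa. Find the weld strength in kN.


Strength = throat * length * allowable stress
= 7 * 94 * 172 N
= 113176 N
= 113.18 kN

113.18 kN


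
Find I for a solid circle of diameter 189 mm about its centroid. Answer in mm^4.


r = d / 2 = 189 / 2 = 94.5 mm
I = pi * r^4 / 4 = pi * 94.5^4 / 4
= 62635004.85 mm^4

62635004.85 mm^4


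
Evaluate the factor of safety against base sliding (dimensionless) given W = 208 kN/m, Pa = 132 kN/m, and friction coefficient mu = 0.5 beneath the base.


Resisting force = mu * W = 0.5 * 208 = 104.0 kN/m
FOS = Resisting / Driving = 104.0 / 132
= 0.7879 (dimensionless)

0.7879 (dimensionless)


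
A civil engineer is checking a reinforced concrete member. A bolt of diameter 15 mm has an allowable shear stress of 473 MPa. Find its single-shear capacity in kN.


A = pi * d^2 / 4 = pi * 15^2 / 4 = 176.7146 mm^2
V = f_v * A / 1000 = 473 * 176.7146 / 1000
= 83.586 kN

83.586 kN


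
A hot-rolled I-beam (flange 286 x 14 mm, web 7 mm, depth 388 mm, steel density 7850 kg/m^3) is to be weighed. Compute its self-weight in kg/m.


A_flanges = 2 * 286 * 14 = 8008 mm^2
A_web = (388 - 2 * 14) * 7 = 2520 mm^2
A_total = 8008 + 2520 = 10528 mm^2 = 0.010528 m^2
Weight = rho * A = 7850 * 0.010528 = 82.6448 kg/m

82.6448 kg/m


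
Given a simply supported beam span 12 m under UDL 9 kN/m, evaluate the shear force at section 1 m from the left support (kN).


R_A = w * L / 2 = 9 * 12 / 2 = 54.0 kN
V(x) = R_A - w * x = 54.0 - 9 * 1
= 45.0 kN

45.0 kN


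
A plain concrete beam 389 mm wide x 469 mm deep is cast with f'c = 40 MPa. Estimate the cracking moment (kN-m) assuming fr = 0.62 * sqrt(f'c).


fr = 0.62 * sqrt(40) = 0.62 * 6.3246 = 3.9212 MPa
I = 389 * 469^3 / 12 = 3344158733.42 mm^4
y_t = 234.5 mm
M_cr = fr * I / y_t = 3.9212 * 3344158733.42 / 234.5 N-mm
= 55.9198 kN-m

55.9198 kN-m


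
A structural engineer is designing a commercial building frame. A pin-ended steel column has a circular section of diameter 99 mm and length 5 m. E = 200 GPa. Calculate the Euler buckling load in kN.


I = pi * d^4 / 64 = 4715314.64 mm^4
L = 5000.0 mm
P_cr = pi^2 * E * I / L^2
= 9.8696 * 200000.0 * 4715314.64 / 5000.0^2
= 372306.32 N = 372.3063 kN

372.3063 kN


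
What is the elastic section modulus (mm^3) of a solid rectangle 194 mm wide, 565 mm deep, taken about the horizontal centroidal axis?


S = b * h^2 / 6
= 194 * 565^2 / 6
= 194 * 319225 / 6
= 10321608.33 mm^3

10321608.33 mm^3


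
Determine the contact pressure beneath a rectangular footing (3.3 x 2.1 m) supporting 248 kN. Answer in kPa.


A = 3.3 * 2.1 = 6.93 m^2
q = P / A = 248 / 6.93
= 35.7864 kPa

35.7864 kPa


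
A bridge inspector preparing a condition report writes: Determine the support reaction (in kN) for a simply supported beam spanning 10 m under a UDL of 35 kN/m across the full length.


Total load = w * L = 35 * 10 = 350 kN
By symmetry, each reaction R = total / 2 = 350 / 2 = 175.0 kN

175.0 kN


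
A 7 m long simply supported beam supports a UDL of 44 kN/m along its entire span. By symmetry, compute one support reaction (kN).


Total load = w * L = 44 * 7 = 308 kN
By symmetry, each reaction R = total / 2 = 308 / 2 = 154.0 kN

154.0 kN


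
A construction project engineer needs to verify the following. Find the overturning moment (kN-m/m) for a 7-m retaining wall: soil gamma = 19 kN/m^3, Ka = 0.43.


Pa = 0.5 * Ka * gamma * H^2
= 0.5 * 0.43 * 19 * 7^2
= 200.165 kN/m
Arm = H / 3 = 7 / 3 = 2.3333 m
Mo = Pa * arm = Pa * H / 3 = 200.165 * 7 / 3 = 467.0517 kN-m/m

467.0517 kN-m/m


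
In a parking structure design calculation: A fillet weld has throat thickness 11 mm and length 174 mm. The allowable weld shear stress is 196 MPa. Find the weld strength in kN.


Strength = throat * length * allowable stress
= 11 * 174 * 196 N
= 375144 N
= 375.14 kN

375.14 kN


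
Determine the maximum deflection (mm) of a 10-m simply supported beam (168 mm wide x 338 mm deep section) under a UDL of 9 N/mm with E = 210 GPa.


I = 168 * 338^3 / 12 = 540602608.0 mm^4
L = 10000.0 mm, w = 9 N/mm, E = 210000.0 MPa
delta = 5 * w * L^4 / (384 * E * I)
= 5 * 9 * 10000.0^4 / (384 * 210000.0 * 540602608.0)
= 10.3225 mm

10.3225 mm


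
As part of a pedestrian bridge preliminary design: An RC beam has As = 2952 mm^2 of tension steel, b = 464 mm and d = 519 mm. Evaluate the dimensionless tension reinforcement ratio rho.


rho = As / (b * d)
= 2952 / (464 * 519)
= 2952 / 240816
= 0.012258 (dimensionless)

0.012258 (dimensionless)


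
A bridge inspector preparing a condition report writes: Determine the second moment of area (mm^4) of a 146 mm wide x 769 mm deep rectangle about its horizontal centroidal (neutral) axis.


I = b * h^3 / 12
= 146 * 769^3 / 12
= 146 * 454756609 / 12
= 5532872076.17 mm^4

5532872076.17 mm^4


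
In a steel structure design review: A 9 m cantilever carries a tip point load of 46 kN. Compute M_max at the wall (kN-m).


For a cantilever with a point load at the free end:
M_max = P * L = 46 * 9 = 414 kN-m

414 kN-m


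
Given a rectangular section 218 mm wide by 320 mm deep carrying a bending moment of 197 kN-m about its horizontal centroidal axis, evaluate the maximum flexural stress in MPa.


I = b * h^3 / 12 = 218 * 320^3 / 12 = 595285333.33 mm^4
y = h / 2 = 320 / 2 = 160.0 mm
M = 197 kN-m = 197000000.0 N-mm
sigma = M * y / I = 197000000.0 * 160.0 / 595285333.33
= 52.95 MPa

52.95 MPa


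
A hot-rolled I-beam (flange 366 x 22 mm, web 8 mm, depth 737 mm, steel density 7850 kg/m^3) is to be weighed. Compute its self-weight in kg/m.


A_flanges = 2 * 366 * 22 = 16104 mm^2
A_web = (737 - 2 * 22) * 8 = 5544 mm^2
A_total = 16104 + 5544 = 21648 mm^2 = 0.021648 m^2
Weight = rho * A = 7850 * 0.021648 = 169.9368 kg/m

169.9368 kg/m
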